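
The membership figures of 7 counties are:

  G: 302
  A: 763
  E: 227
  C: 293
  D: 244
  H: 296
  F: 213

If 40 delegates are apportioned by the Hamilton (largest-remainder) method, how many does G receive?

Standard divisor: 2338 ÷ 40 ≈ 58.45.
Standard quotas: G 5.167, A 13.054, E 3.884, C 5.013, D 4.175, H 5.064, F 3.644.
Lower quotas: G 5, A 13, E 3, C 5, D 4, H 5, F 3 (sum 38, leaving 2 seats).
Remainders in descending order: E 0.884, F 0.644, D 0.175, G 0.167, H 0.064, A 0.054, C 0.013.
The surplus seats go to E, F.
G receives 5.

5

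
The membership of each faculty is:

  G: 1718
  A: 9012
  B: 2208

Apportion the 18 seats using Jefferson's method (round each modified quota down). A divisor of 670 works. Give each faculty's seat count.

With modified divisor 670: modified quotas G 2.564, A 13.451, B 3.296.
Rounding down: G 2, A 13, B 3 (total 18).

G: 2; A: 13; B: 3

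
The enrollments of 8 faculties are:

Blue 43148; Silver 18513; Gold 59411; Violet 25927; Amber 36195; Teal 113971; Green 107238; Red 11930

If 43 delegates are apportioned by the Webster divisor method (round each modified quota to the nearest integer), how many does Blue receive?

Standard divisor 416333/43 ≈ 9682.163; standard quotas: Blue 4.456, Silver 1.912, Gold 6.136, Violet 2.678, Amber 3.738, Teal 11.771, Green 11.076, Red 1.232.
Rounding to the nearest integer gives Blue 4, Silver 2, Gold 6, Violet 3, Amber 4, Teal 12, Green 11, Red 1 — total 43, matching the house size, so no adjustment is needed.
Blue receives 4.

4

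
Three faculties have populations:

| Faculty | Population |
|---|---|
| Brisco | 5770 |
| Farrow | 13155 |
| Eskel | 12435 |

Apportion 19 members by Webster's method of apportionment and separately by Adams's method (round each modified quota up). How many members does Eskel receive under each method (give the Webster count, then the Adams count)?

Webster: Brisco 3, Farrow 8, Eskel 8.
Adams: Brisco 4, Farrow 8, Eskel 7.
Eskel gets 8 under Webster and 7 under Adams.

8 and 7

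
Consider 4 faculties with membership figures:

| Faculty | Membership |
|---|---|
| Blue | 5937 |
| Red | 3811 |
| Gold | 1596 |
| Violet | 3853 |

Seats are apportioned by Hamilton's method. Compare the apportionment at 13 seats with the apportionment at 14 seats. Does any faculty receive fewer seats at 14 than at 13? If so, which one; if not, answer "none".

Gold

At 13 seats: Blue 5, Red 3, Gold 2, Violet 3.
At 14 seats: Blue 5, Red 4, Gold 1, Violet 4.
Gold drops from 2 to 1.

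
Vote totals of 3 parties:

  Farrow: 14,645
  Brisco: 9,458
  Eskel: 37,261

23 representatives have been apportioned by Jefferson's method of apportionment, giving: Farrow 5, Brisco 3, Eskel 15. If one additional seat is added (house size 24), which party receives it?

Priority for the next seat is population ÷ (current seats + 1).
Priorities: Farrow 2440.833, Brisco 2364.500, Eskel 2328.812.
Highest priority: Farrow.

Farrow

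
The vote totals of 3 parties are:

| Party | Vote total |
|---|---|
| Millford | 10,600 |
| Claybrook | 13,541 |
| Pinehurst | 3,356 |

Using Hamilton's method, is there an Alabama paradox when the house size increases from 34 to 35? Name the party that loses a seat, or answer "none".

At 34 seats: Millford 13, Claybrook 17, Pinehurst 4.
At 35 seats: Millford 14, Claybrook 17, Pinehurst 4.
No party's allocation decreased.

none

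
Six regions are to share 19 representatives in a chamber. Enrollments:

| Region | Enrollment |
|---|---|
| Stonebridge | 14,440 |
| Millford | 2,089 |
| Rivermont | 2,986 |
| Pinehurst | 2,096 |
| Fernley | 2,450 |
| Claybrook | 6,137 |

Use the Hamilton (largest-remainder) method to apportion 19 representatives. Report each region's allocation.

Stonebridge 9; Millford 1; Rivermont 2; Pinehurst 1; Fernley 2; Claybrook 4

Total 30198; standard divisor 30198/19 ≈ 1589.368.
Standard quotas: Stonebridge 9.0854, Millford 1.3144, Rivermont 1.8787, Pinehurst 1.3188, Fernley 1.5415, Claybrook 3.8613.
Lower quotas: Stonebridge 9, Millford 1, Rivermont 1, Pinehurst 1, Fernley 1, Claybrook 3 (sum 16, leaving 3 seats).
Remainders in descending order: Rivermont 0.8787, Claybrook 0.8613, Fernley 0.5415, Pinehurst 0.3188, Millford 0.3144, Stonebridge 0.0854.
The surplus seats go to Rivermont, Claybrook, Fernley.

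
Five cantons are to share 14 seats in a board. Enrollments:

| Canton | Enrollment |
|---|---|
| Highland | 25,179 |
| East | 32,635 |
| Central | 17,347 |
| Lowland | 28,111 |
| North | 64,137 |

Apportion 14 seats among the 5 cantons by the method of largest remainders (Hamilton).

Total 167409; standard divisor 167409/14 ≈ 11957.786.
Standard quotas: Highland 2.1057, East 2.7292, Central 1.4507, Lowland 2.3509, North 5.3636.
Lower quotas: Highland 2, East 2, Central 1, Lowland 2, North 5 (sum 12, leaving 2 seats).
Remainders in descending order: East 0.7292, Central 0.4507, North 0.3636, Lowland 0.3509, Highland 0.1057.
The surplus seats go to East, Central.

Highland 2, East 3, Central 2, Lowland 2, North 5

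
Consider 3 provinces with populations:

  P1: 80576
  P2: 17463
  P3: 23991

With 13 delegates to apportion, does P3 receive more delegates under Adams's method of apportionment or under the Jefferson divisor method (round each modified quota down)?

Adams

Adams: P1 8, P2 2, P3 3.
Jefferson: P1 9, P2 2, P3 2.
P3 gets 3 under Adams and 2 under Jefferson.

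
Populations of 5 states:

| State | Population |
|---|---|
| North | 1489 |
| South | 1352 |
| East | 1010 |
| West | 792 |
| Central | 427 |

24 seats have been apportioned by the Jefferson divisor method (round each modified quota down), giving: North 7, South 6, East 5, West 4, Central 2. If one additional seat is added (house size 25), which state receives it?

Priority for the next seat is population ÷ (current seats + 1).
Priorities: North 186.125, South 193.143, East 168.333, West 158.400, Central 142.333.
Highest priority: South.

South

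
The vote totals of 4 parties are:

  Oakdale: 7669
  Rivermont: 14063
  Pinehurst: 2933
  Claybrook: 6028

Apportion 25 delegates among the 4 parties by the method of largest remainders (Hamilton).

Oakdale 6, Rivermont 12, Pinehurst 2, Claybrook 5

Standard divisor: 30693 ÷ 25 ≈ 1227.72.
Standard quotas: Oakdale 6.2465, Rivermont 11.4546, Pinehurst 2.3890, Claybrook 4.9099.
Lower quotas: Oakdale 6, Rivermont 11, Pinehurst 2, Claybrook 4 (sum 23, leaving 2 seats).
Remainders in descending order: Claybrook 0.9099, Rivermont 0.4546, Pinehurst 0.3890, Oakdale 0.2465.
Largest remainders: Claybrook, Rivermont receive the extra seats.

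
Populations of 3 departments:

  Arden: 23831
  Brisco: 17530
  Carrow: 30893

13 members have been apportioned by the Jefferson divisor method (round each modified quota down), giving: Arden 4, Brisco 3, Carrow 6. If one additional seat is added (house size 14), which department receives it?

Priority for the next seat is population ÷ (current seats + 1).
Priorities: Arden 4766.200, Brisco 4382.500, Carrow 4413.286.
Highest priority: Arden.

Arden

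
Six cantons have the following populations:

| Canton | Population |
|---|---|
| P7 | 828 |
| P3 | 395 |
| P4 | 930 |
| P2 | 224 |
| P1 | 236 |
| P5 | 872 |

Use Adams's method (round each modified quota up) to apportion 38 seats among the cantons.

Standard divisor 3485/38 ≈ 91.711; standard quotas: P7 9.028, P3 4.307, P4 10.141, P2 2.442, P1 2.573, P5 9.508.
Rounding up gives 10, 5, 11, 3, 3, 10 = 42 seats, so the divisor must be adjusted.
With modified divisor 100: modified quotas P7 8.280, P3 3.950, P4 9.300, P2 2.240, P1 2.360, P5 8.720.
Rounding up: P7 9, P3 4, P4 10, P2 3, P1 3, P5 9 (total 38).

P7 9, P3 4, P4 10, P2 3, P1 3, P5 9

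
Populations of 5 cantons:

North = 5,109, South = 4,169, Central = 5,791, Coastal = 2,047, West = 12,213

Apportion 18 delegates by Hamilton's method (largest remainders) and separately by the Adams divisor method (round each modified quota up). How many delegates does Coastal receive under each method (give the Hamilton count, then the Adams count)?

Hamilton: North 3, South 3, Central 4, Coastal 1, West 7.
Adams: North 3, South 3, Central 3, Coastal 2, West 7.
Coastal gets 1 under Hamilton and 2 under Adams.

1 and 2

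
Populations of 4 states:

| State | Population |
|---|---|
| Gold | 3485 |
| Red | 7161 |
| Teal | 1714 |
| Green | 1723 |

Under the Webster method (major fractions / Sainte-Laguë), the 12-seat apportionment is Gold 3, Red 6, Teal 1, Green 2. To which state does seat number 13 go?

Teal

Priority for the next seat is population ÷ (current seats + 0.5).
Priorities: Gold 995.714, Red 1101.692, Teal 1142.667, Green 689.200.
Highest priority: Teal.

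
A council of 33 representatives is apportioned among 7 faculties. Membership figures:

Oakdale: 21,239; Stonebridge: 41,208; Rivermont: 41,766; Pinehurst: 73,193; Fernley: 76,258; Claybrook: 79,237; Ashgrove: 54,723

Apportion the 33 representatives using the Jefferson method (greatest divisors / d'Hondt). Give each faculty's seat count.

Oakdale=2, Stonebridge=3, Rivermont=3, Pinehurst=6, Fernley=7, Claybrook=7, Ashgrove=5

Standard divisor 387624/33 ≈ 11746.182; standard quotas: Oakdale 1.808, Stonebridge 3.508, Rivermont 3.556, Pinehurst 6.231, Fernley 6.492, Claybrook 6.746, Ashgrove 4.659.
Rounding down gives 1, 3, 3, 6, 6, 6, 4 = 29 seats, so the divisor must be adjusted.
With modified divisor 10500: modified quotas Oakdale 2.023, Stonebridge 3.925, Rivermont 3.978, Pinehurst 6.971, Fernley 7.263, Claybrook 7.546, Ashgrove 5.212.
Rounding down: Oakdale 2, Stonebridge 3, Rivermont 3, Pinehurst 6, Fernley 7, Claybrook 7, Ashgrove 5 (total 33).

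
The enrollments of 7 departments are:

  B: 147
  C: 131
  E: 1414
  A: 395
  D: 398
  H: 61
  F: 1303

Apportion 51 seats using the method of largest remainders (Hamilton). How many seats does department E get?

19

The standard divisor is 3849/51 ≈ 75.471.
Standard quotas: B 1.948, C 1.736, E 18.736, A 5.234, D 5.274, H 0.808, F 17.265.
Lower quotas: B 1, C 1, E 18, A 5, D 5, H 0, F 17 (sum 47, leaving 4 seats).
Remainders in descending order: B 0.948, H 0.808, C 0.736, E 0.736, D 0.274, F 0.265, A 0.234.
The surplus seats go to B, H, C, E.
E receives 19.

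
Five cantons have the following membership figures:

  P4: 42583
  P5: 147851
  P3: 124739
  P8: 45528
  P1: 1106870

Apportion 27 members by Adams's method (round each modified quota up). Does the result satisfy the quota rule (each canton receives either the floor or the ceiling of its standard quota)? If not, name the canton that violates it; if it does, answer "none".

P1

Standard quotas: P4 0.783, P5 2.720, P3 2.295, P8 0.838, P1 20.364.
Adams allocation: P4 1, P5 3, P3 3, P8 1, P1 19.
P1 has quota 20.364 (lower 20, upper 21) but receives 19 — outside the quota interval.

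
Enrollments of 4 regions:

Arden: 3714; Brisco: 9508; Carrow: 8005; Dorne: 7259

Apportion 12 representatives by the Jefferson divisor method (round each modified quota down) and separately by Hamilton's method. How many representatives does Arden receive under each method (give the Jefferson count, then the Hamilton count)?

Jefferson: Arden 1, Brisco 4, Carrow 4, Dorne 3.
Hamilton: Arden 2, Brisco 4, Carrow 3, Dorne 3.
Arden gets 1 under Jefferson and 2 under Hamilton.

1 and 2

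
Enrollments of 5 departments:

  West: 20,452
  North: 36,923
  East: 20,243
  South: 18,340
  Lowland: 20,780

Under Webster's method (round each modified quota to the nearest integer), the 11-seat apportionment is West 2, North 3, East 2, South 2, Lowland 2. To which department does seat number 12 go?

North

Priority for the next seat is population ÷ (current seats + 0.5).
Priorities: West 8180.800, North 10549.429, East 8097.200, South 7336.000, Lowland 8312.000.
Highest priority: North.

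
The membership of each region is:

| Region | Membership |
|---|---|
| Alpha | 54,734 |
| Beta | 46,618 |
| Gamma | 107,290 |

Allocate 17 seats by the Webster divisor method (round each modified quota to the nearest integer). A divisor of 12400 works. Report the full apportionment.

With modified divisor 12400: modified quotas Alpha 4.414, Beta 3.760, Gamma 8.652.
Rounding to the nearest integer: Alpha 4, Beta 4, Gamma 9 (total 17).

Alpha: 4, Beta: 4, Gamma: 9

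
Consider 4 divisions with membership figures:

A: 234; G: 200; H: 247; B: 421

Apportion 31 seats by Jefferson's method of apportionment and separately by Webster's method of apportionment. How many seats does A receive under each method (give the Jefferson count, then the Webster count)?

7 and 6

Jefferson: A 7, G 5, H 7, B 12.
Webster: A 6, G 6, H 7, B 12.
A gets 7 under Jefferson and 6 under Webster.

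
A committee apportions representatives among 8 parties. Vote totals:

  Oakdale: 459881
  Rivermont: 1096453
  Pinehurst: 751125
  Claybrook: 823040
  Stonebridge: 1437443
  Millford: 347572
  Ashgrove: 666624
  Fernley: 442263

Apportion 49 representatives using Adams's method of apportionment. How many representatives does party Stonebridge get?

Standard divisor 6024401/49 ≈ 122946.959; standard quotas: Oakdale 3.740, Rivermont 8.918, Pinehurst 6.109, Claybrook 6.694, Stonebridge 11.692, Millford 2.827, Ashgrove 5.422, Fernley 3.597.
Rounding up gives 4, 9, 7, 7, 12, 3, 6, 4 = 52 seats, so the divisor must be adjusted.
With modified divisor 135200: modified quotas Oakdale 3.401, Rivermont 8.110, Pinehurst 5.556, Claybrook 6.088, Stonebridge 10.632, Millford 2.571, Ashgrove 4.931, Fernley 3.271.
Rounding up: Oakdale 4, Rivermont 9, Pinehurst 6, Claybrook 7, Stonebridge 11, Millford 3, Ashgrove 5, Fernley 4 (total 49).
Stonebridge receives 11.

11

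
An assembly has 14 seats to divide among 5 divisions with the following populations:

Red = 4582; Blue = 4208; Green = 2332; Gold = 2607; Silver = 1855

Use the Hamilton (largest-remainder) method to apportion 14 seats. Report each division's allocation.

Red 4, Blue 4, Green 2, Gold 2, Silver 2

Standard divisor: 15584 ÷ 14 ≈ 1113.143.
Standard quotas: Red 4.116, Blue 3.780, Green 2.095, Gold 2.342, Silver 1.666.
Lower quotas: Red 4, Blue 3, Green 2, Gold 2, Silver 1 (sum 12, leaving 2 seats).
Remainders in descending order: Blue 0.780, Silver 0.666, Gold 0.342, Red 0.116, Green 0.095.
The surplus seats go to Blue, Silver.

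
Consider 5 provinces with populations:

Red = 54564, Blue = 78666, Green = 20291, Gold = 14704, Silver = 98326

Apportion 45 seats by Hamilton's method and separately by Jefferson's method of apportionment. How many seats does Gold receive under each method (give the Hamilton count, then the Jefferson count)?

3 and 2

Hamilton: Red 9, Blue 13, Green 3, Gold 3, Silver 17.
Jefferson: Red 9, Blue 14, Green 3, Gold 2, Silver 17.
Gold gets 3 under Hamilton and 2 under Jefferson.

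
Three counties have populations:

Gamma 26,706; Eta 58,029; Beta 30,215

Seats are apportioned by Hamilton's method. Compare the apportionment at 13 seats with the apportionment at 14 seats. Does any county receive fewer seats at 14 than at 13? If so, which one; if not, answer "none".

none

At 13 seats: Gamma 3, Eta 7, Beta 3.
At 14 seats: Gamma 3, Eta 7, Beta 4.
No county's allocation decreased.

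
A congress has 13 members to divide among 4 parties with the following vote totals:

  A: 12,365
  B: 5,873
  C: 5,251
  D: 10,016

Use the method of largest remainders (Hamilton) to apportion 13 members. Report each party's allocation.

Total 33505; standard divisor 33505/13 ≈ 2577.308.
Standard quotas: A 4.7976, B 2.2787, C 2.0374, D 3.8862.
Lower quotas: A 4, B 2, C 2, D 3 (sum 11, leaving 2 seats).
Remainders in descending order: D 0.8862, A 0.7976, B 0.2787, C 0.0374.
The surplus seats go to D, A.

A: 5, B: 2, C: 2, D: 4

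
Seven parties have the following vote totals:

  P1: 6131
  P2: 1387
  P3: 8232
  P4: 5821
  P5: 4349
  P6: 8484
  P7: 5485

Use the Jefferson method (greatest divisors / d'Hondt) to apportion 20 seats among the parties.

P1 3, P2 0, P3 4, P4 3, P5 2, P6 5, P7 3

Standard divisor 39889/20 ≈ 1994.45; standard quotas: P1 3.074, P2 0.695, P3 4.127, P4 2.919, P5 2.181, P6 4.254, P7 2.750.
Rounding down gives 3, 0, 4, 2, 2, 4, 2 = 17 seats, so the divisor must be adjusted.
With modified divisor 1670: modified quotas P1 3.671, P2 0.831, P3 4.929, P4 3.486, P5 2.604, P6 5.080, P7 3.284.
Rounding down: P1 3, P2 0, P3 4, P4 3, P5 2, P6 5, P7 3 (total 20).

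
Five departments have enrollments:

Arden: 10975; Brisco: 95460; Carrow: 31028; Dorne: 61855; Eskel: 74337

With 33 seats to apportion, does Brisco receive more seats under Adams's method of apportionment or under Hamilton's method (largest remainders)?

Adams: Arden 2, Brisco 11, Carrow 4, Dorne 7, Eskel 9.
Hamilton: Arden 1, Brisco 12, Carrow 4, Dorne 7, Eskel 9.
Brisco gets 11 under Adams and 12 under Hamilton.

Hamilton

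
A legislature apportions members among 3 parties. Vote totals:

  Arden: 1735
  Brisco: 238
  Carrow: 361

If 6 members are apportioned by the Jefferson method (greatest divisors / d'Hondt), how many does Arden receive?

Standard divisor 2334/6 ≈ 389; standard quotas: Arden 4.460, Brisco 0.612, Carrow 0.928.
Rounding down gives 4, 0, 0 = 4 seats, so the divisor must be adjusted.
With modified divisor 300: modified quotas Arden 5.783, Brisco 0.793, Carrow 1.203.
Rounding down: Arden 5, Brisco 0, Carrow 1 (total 6).
Arden receives 5.

5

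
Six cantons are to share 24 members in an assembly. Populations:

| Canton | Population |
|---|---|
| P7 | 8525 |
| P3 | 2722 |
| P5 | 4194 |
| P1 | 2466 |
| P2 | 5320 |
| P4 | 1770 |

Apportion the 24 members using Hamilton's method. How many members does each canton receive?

Standard divisor: 24997 ÷ 24 ≈ 1041.542.
Standard quotas: P7 8.1850, P3 2.6134, P5 4.0267, P1 2.3676, P2 5.1078, P4 1.6994.
Lower quotas: P7 8, P3 2, P5 4, P1 2, P2 5, P4 1 (sum 22, leaving 2 seats).
Remainders in descending order: P4 0.6994, P3 0.6134, P1 0.3676, P7 0.1850, P2 0.1078, P5 0.0267.
The surplus seats go to P4, P3.

P7: 8; P3: 3; P5: 4; P1: 2; P2: 5; P4: 2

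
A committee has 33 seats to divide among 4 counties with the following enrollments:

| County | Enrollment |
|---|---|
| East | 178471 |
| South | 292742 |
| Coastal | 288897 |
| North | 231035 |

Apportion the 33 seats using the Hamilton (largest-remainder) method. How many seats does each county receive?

East 6; South 10; Coastal 9; North 8

The standard divisor is 991145/33 ≈ 30034.697.
Standard quotas: East 5.9422, South 9.7468, Coastal 9.6188, North 7.6923.
Lower quotas: East 5, South 9, Coastal 9, North 7 (sum 30, leaving 3 seats).
Remainders in descending order: East 0.9422, South 0.7468, North 0.6923, Coastal 0.6188.
Largest remainders: East, South, North receive the extra seats.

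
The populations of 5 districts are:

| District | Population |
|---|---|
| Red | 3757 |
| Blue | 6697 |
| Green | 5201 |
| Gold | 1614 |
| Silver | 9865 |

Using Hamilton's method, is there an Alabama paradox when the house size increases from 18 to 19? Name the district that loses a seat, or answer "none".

Red

At 18 seats: Red 3, Blue 4, Green 3, Gold 1, Silver 7.
At 19 seats: Red 2, Blue 5, Green 4, Gold 1, Silver 7.
Red drops from 3 to 2.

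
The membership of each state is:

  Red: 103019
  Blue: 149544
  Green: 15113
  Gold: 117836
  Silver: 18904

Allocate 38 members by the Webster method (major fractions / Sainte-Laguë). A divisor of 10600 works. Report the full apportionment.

Red: 10; Blue: 14; Green: 1; Gold: 11; Silver: 2

With modified divisor 10600: modified quotas Red 9.719, Blue 14.108, Green 1.426, Gold 11.117, Silver 1.783.
Rounding to the nearest integer: Red 10, Blue 14, Green 1, Gold 11, Silver 2 (total 38).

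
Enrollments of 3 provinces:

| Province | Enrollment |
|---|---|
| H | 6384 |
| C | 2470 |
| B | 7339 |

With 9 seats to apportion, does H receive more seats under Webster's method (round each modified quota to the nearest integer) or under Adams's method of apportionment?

Webster: H 4, C 1, B 4.
Adams: H 3, C 2, B 4.
H gets 4 under Webster and 3 under Adams.

Webster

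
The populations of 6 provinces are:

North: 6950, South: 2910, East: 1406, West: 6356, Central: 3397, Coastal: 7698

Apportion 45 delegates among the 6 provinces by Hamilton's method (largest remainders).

The standard divisor is 28717/45 ≈ 638.156.
Standard quotas: North 10.8908, South 4.5600, East 2.2032, West 9.9600, Central 5.3232, Coastal 12.0629.
Lower quotas: North 10, South 4, East 2, West 9, Central 5, Coastal 12 (sum 42, leaving 3 seats).
Remainders in descending order: West 0.9600, North 0.8908, South 0.5600, Central 0.3232, East 0.2032, Coastal 0.0629.
The surplus seats go to West, North, South.

North 11, South 5, East 2, West 10, Central 5, Coastal 12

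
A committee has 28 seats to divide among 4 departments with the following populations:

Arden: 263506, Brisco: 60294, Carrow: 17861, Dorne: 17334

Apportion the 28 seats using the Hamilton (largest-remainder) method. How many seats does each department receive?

The standard divisor is 358995/28 ≈ 12821.25.
Standard quotas: Arden 20.5523, Brisco 4.7027, Carrow 1.3931, Dorne 1.3520.
Lower quotas: Arden 20, Brisco 4, Carrow 1, Dorne 1 (sum 26, leaving 2 seats).
Remainders in descending order: Brisco 0.7027, Arden 0.5523, Carrow 0.3931, Dorne 0.3520.
The surplus seats go to Brisco, Arden.

Arden: 21, Brisco: 5, Carrow: 1, Dorne: 1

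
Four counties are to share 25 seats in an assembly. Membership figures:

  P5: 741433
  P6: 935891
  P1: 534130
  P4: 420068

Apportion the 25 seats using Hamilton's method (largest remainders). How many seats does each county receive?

P5 7, P6 9, P1 5, P4 4

Standard divisor: 2631522 ÷ 25 ≈ 105260.88.
Standard quotas: P5 7.0438, P6 8.8912, P1 5.0743, P4 3.9907.
Lower quotas: P5 7, P6 8, P1 5, P4 3 (sum 23, leaving 2 seats).
Remainders in descending order: P4 0.9907, P6 0.8912, P1 0.0743, P5 0.0438.
Largest remainders: P4, P6 receive the extra seats.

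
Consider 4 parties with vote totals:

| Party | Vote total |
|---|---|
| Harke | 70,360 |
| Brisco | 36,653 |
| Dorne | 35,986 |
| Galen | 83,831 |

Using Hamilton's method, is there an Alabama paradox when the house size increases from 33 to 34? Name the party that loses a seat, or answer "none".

At 33 seats: Harke 10, Brisco 6, Dorne 5, Galen 12.
At 34 seats: Harke 11, Brisco 5, Dorne 5, Galen 13.
Brisco drops from 6 to 5.

Brisco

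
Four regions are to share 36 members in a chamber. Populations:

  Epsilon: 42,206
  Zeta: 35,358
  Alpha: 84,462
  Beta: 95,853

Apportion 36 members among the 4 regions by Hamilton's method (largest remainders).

Epsilon=6, Zeta=5, Alpha=12, Beta=13

Total 257879; standard divisor 257879/36 ≈ 7163.306.
Standard quotas: Epsilon 5.8920, Zeta 4.9360, Alpha 11.7909, Beta 13.3811.
Lower quotas: Epsilon 5, Zeta 4, Alpha 11, Beta 13 (sum 33, leaving 3 seats).
Remainders in descending order: Zeta 0.9360, Epsilon 0.8920, Alpha 0.7909, Beta 0.3811.
Largest remainders: Zeta, Epsilon, Alpha receive the extra seats.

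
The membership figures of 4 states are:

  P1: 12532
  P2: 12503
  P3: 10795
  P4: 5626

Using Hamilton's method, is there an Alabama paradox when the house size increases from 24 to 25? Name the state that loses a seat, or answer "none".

At 24 seats: P1 7, P2 7, P3 6, P4 4.
At 25 seats: P1 8, P2 8, P3 6, P4 3.
P4 drops from 4 to 3.

P4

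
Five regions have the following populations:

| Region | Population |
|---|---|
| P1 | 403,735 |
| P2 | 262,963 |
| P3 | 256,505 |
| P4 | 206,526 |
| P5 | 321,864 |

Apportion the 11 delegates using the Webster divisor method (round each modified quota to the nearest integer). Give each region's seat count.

Standard divisor 1451593/11 ≈ 131963; standard quotas: P1 3.059, P2 1.993, P3 1.944, P4 1.565, P5 2.439.
Rounding to the nearest integer gives P1 3, P2 2, P3 2, P4 2, P5 2 — total 11, matching the house size, so no adjustment is needed.

P1 3; P2 2; P3 2; P4 2; P5 2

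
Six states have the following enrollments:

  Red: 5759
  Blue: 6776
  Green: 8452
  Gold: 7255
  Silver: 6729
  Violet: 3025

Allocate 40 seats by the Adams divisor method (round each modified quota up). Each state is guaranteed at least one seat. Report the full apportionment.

Standard divisor 37996/40 ≈ 949.9; standard quotas: Red 6.063, Blue 7.133, Green 8.898, Gold 7.638, Silver 7.084, Violet 3.185.
Rounding up gives 7, 8, 9, 8, 8, 4 = 44 seats, so the divisor must be adjusted.
With modified divisor 1020: modified quotas Red 5.646, Blue 6.643, Green 8.286, Gold 7.113, Silver 6.597, Violet 2.966.
Rounding up: Red 6, Blue 7, Green 9, Gold 8, Silver 7, Violet 3 (total 40).

Red=6, Blue=7, Green=9, Gold=8, Silver=7, Violet=3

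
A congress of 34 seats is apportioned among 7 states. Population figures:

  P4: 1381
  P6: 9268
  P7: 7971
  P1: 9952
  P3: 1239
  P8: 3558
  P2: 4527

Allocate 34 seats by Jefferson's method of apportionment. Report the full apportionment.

Standard divisor 37896/34 ≈ 1114.588; standard quotas: P4 1.239, P6 8.315, P7 7.152, P1 8.929, P3 1.112, P8 3.192, P2 4.062.
Rounding down gives 1, 8, 7, 8, 1, 3, 4 = 32 seats, so the divisor must be adjusted.
With modified divisor 1000: modified quotas P4 1.381, P6 9.268, P7 7.971, P1 9.952, P3 1.239, P8 3.558, P2 4.527.
Rounding down: P4 1, P6 9, P7 7, P1 9, P3 1, P8 3, P2 4 (total 34).

P4: 1, P6: 9, P7: 7, P1: 9, P3: 1, P8: 3, P2: 4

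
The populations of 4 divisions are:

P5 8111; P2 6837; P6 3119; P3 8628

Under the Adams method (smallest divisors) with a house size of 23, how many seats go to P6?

3

Standard divisor 26695/23 ≈ 1160.652; standard quotas: P5 6.988, P2 5.891, P6 2.687, P3 7.434.
Rounding up gives 7, 6, 3, 8 = 24 seats, so the divisor must be adjusted.
With modified divisor 1300: modified quotas P5 6.239, P2 5.259, P6 2.399, P3 6.637.
Rounding up: P5 7, P2 6, P6 3, P3 7 (total 23).
P6 receives 3.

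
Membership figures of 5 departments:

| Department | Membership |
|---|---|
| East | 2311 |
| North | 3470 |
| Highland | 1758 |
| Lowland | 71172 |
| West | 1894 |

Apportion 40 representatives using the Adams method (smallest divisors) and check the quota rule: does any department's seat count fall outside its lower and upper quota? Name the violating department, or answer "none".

Standard quotas: East 1.147, North 1.722, Highland 0.872, Lowland 35.319, West 0.940.
Adams allocation: East 2, North 2, Highland 1, Lowland 34, West 1.
Lowland has quota 35.319 (lower 35, upper 36) but receives 34 — outside the quota interval.

Lowland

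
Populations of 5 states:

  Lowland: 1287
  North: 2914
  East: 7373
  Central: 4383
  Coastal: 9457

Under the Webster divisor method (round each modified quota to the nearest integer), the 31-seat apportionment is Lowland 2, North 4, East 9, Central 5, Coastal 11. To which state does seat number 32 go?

Priority for the next seat is population ÷ (current seats + 0.5).
Priorities: Lowland 514.800, North 647.556, East 776.105, Central 796.909, Coastal 822.348.
Highest priority: Coastal.

Coastal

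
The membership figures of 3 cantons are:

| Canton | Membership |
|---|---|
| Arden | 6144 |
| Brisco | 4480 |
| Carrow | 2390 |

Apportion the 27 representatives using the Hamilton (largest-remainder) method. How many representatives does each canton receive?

Arden: 13, Brisco: 9, Carrow: 5

Standard divisor: 13014 ÷ 27 = 482.
Standard quotas: Arden 12.7469, Brisco 9.2946, Carrow 4.9585.
Lower quotas: Arden 12, Brisco 9, Carrow 4 (sum 25, leaving 2 seats).
Remainders in descending order: Carrow 0.9585, Arden 0.7469, Brisco 0.2946.
Largest remainders: Carrow, Arden receive the extra seats.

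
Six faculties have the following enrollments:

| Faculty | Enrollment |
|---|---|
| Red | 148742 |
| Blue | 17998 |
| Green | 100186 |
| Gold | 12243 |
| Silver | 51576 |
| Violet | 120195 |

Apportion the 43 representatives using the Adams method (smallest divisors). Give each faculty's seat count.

Standard divisor 450940/43 ≈ 10486.977; standard quotas: Red 14.183, Blue 1.716, Green 9.553, Gold 1.167, Silver 4.918, Violet 11.461.
Rounding up gives 15, 2, 10, 2, 5, 12 = 46 seats, so the divisor must be adjusted.
With modified divisor 11300: modified quotas Red 13.163, Blue 1.593, Green 8.866, Gold 1.083, Silver 4.564, Violet 10.637.
Rounding up: Red 14, Blue 2, Green 9, Gold 2, Silver 5, Violet 11 (total 43).

Red 14, Blue 2, Green 9, Gold 2, Silver 5, Violet 11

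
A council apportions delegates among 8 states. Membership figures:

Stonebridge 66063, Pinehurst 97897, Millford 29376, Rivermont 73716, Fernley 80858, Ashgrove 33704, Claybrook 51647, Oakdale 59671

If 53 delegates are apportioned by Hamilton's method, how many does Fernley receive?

The standard divisor is 492932/53 ≈ 9300.604.
Standard quotas: Stonebridge 7.1031, Pinehurst 10.5259, Millford 3.1585, Rivermont 7.9259, Fernley 8.6938, Ashgrove 3.6239, Claybrook 5.5531, Oakdale 6.4158.
Lower quotas: Stonebridge 7, Pinehurst 10, Millford 3, Rivermont 7, Fernley 8, Ashgrove 3, Claybrook 5, Oakdale 6 (sum 49, leaving 4 seats).
Remainders in descending order: Rivermont 0.9259, Fernley 0.6938, Ashgrove 0.6239, Claybrook 0.5531, Pinehurst 0.5259, Oakdale 0.4158, Millford 0.1585, Stonebridge 0.1031.
The surplus seats go to Rivermont, Fernley, Ashgrove, Claybrook.
Fernley receives 9.

9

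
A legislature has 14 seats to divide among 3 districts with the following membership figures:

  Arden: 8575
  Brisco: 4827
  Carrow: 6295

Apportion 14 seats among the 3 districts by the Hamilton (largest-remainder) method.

The standard divisor is 19697/14 ≈ 1406.929.
Standard quotas: Arden 6.0948, Brisco 3.4309, Carrow 4.4743.
Lower quotas: Arden 6, Brisco 3, Carrow 4 (sum 13, leaving 1 seat).
Remainders in descending order: Carrow 0.4743, Brisco 0.4309, Arden 0.0948.
The surplus seat goes to Carrow.

Arden: 6, Brisco: 3, Carrow: 5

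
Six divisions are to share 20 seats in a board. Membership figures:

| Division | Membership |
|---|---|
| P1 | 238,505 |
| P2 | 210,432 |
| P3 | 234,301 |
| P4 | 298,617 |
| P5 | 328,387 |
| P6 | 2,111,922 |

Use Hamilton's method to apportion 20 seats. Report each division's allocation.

P1=2; P2=1; P3=1; P4=2; P5=2; P6=12

Total 3422164; standard divisor 3422164/20 ≈ 171108.2.
Standard quotas: P1 1.3939, P2 1.2298, P3 1.3693, P4 1.7452, P5 1.9192, P6 12.3426.
Lower quotas: P1 1, P2 1, P3 1, P4 1, P5 1, P6 12 (sum 17, leaving 3 seats).
Remainders in descending order: P5 0.9192, P4 0.7452, P1 0.3939, P3 0.3693, P6 0.3426, P2 0.2298.
Largest remainders: P5, P4, P1 receive the extra seats.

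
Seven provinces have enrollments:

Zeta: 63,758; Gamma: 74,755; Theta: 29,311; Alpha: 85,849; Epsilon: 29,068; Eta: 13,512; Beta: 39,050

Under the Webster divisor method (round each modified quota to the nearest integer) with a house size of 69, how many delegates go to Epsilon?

6

Standard divisor 335303/69 ≈ 4859.464; standard quotas: Zeta 13.120, Gamma 15.383, Theta 6.032, Alpha 17.666, Epsilon 5.982, Eta 2.781, Beta 8.036.
Rounding to the nearest integer gives Zeta 13, Gamma 15, Theta 6, Alpha 18, Epsilon 6, Eta 3, Beta 8 — total 69, matching the house size, so no adjustment is needed.
Epsilon receives 6.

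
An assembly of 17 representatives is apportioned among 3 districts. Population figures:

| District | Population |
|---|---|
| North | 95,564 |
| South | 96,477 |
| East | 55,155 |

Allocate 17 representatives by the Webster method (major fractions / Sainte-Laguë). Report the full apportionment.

North: 6, South: 7, East: 4

Standard divisor 247196/17 ≈ 14540.941; standard quotas: North 6.572, South 6.635, East 3.793.
Rounding to the nearest integer gives 7, 7, 4 = 18 seats, so the divisor must be adjusted.
With modified divisor 14770: modified quotas North 6.470, South 6.532, East 3.734.
Rounding to the nearest integer: North 6, South 7, East 4 (total 17).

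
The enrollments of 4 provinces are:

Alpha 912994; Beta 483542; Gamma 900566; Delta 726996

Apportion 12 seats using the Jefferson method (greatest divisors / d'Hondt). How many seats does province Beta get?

Standard divisor 3024098/12 ≈ 252008.167; standard quotas: Alpha 3.623, Beta 1.919, Gamma 3.574, Delta 2.885.
Rounding down gives 3, 1, 3, 2 = 9 seats, so the divisor must be adjusted.
With modified divisor 226700: modified quotas Alpha 4.027, Beta 2.133, Gamma 3.973, Delta 3.207.
Rounding down: Alpha 4, Beta 2, Gamma 3, Delta 3 (total 12).
Beta receives 2.

2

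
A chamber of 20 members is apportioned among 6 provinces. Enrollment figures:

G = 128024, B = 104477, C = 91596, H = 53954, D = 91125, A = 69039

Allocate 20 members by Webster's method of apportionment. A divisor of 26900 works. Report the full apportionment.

G 5; B 4; C 3; H 2; D 3; A 3

With modified divisor 26900: modified quotas G 4.759, B 3.884, C 3.405, H 2.006, D 3.388, A 2.567.
Rounding to the nearest integer: G 5, B 4, C 3, H 2, D 3, A 3 (total 20).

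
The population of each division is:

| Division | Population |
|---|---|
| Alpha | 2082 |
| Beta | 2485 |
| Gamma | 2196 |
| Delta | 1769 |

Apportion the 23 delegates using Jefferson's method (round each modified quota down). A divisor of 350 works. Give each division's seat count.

Alpha 5; Beta 7; Gamma 6; Delta 5

With modified divisor 350: modified quotas Alpha 5.949, Beta 7.100, Gamma 6.274, Delta 5.054.
Rounding down: Alpha 5, Beta 7, Gamma 6, Delta 5 (total 23).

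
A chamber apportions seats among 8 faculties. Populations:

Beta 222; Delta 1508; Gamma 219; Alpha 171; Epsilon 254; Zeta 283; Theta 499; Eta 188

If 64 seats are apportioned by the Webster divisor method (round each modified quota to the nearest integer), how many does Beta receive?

Standard divisor 3344/64 ≈ 52.25; standard quotas: Beta 4.249, Delta 28.861, Gamma 4.191, Alpha 3.273, Epsilon 4.861, Zeta 5.416, Theta 9.550, Eta 3.598.
Rounding to the nearest integer gives Beta 4, Delta 29, Gamma 4, Alpha 3, Epsilon 5, Zeta 5, Theta 10, Eta 4 — total 64, matching the house size, so no adjustment is needed.
Beta receives 4.

4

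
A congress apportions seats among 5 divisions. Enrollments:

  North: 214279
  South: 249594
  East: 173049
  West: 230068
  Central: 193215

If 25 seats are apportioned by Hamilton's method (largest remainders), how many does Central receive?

5

Total 1060205; standard divisor 1060205/25 ≈ 42408.2.
Standard quotas: North 5.0528, South 5.8855, East 4.0806, West 5.4251, Central 4.5561.
Lower quotas: North 5, South 5, East 4, West 5, Central 4 (sum 23, leaving 2 seats).
Remainders in descending order: South 0.8855, Central 0.5561, West 0.4251, East 0.0806, North 0.0528.
The surplus seats go to South, Central.
Central receives 5.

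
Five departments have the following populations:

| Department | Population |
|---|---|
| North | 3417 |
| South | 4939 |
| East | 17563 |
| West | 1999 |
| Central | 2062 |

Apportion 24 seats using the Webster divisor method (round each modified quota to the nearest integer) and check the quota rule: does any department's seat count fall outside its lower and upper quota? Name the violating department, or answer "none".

Standard quotas: North 2.735, South 3.954, East 14.060, West 1.600, Central 1.651.
Webster allocation: North 3, South 4, East 13, West 2, Central 2.
East has quota 14.060 (lower 14, upper 15) but receives 13 — outside the quota interval.

East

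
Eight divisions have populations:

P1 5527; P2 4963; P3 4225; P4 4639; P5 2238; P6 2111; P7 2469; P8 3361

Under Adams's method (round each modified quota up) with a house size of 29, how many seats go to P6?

Standard divisor 29533/29 ≈ 1018.379; standard quotas: P1 5.427, P2 4.873, P3 4.149, P4 4.555, P5 2.198, P6 2.073, P7 2.424, P8 3.300.
Rounding up gives 6, 5, 5, 5, 3, 3, 3, 4 = 34 seats, so the divisor must be adjusted.
With modified divisor 1140: modified quotas P1 4.848, P2 4.354, P3 3.706, P4 4.069, P5 1.963, P6 1.852, P7 2.166, P8 2.948.
Rounding up: P1 5, P2 5, P3 4, P4 5, P5 2, P6 2, P7 3, P8 3 (total 29).
P6 receives 2.

2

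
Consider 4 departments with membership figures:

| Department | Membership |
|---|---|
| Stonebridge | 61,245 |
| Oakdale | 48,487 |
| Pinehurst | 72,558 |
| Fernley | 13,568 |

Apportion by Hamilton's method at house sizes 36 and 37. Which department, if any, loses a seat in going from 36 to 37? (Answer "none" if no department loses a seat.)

Fernley

At 36 seats: Stonebridge 11, Oakdale 9, Pinehurst 13, Fernley 3.
At 37 seats: Stonebridge 12, Oakdale 9, Pinehurst 14, Fernley 2.
Fernley drops from 3 to 2.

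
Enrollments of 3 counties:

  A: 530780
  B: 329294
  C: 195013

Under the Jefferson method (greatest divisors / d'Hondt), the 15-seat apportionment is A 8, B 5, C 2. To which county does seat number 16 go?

Priority for the next seat is population ÷ (current seats + 1).
Priorities: A 58975.556, B 54882.333, C 65004.333.
Highest priority: C.

C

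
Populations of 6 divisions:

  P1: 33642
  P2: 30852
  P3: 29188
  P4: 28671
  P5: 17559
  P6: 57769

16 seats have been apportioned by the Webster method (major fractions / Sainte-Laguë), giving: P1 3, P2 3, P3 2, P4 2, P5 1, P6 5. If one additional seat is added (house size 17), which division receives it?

P5

Priority for the next seat is population ÷ (current seats + 0.5).
Priorities: P1 9612.000, P2 8814.857, P3 11675.200, P4 11468.400, P5 11706.000, P6 10503.455.
Highest priority: P5.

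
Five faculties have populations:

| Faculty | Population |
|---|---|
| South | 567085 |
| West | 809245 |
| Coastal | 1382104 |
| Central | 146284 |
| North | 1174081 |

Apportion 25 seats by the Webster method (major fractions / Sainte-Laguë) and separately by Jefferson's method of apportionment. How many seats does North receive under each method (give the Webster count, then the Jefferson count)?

7 and 8

Webster: South 3, West 5, Coastal 9, Central 1, North 7.
Jefferson: South 3, West 5, Coastal 9, Central 0, North 8.
North gets 7 under Webster and 8 under Jefferson.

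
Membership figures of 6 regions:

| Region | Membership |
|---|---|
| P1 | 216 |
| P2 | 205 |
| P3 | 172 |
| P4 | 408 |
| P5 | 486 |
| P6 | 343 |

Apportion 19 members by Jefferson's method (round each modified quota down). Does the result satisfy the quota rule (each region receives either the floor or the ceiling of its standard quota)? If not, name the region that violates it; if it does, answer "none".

none

Standard quotas: P1 2.243, P2 2.128, P3 1.786, P4 4.236, P5 5.046, P6 3.561.
Jefferson allocation: P1 2, P2 2, P3 2, P4 4, P5 5, P6 4.
Every allocation lies between the lower and upper quota.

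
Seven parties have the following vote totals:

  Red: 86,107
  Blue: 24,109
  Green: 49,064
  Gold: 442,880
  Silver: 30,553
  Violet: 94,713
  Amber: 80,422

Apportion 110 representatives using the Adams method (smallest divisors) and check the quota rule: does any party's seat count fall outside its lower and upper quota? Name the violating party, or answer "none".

Standard quotas: Red 11.725, Blue 3.283, Green 6.681, Gold 60.304, Silver 4.160, Violet 12.897, Amber 10.951.
Adams allocation: Red 12, Blue 4, Green 7, Gold 58, Silver 5, Violet 13, Amber 11.
Gold has quota 60.304 (lower 60, upper 61) but receives 58 — outside the quota interval.

Gold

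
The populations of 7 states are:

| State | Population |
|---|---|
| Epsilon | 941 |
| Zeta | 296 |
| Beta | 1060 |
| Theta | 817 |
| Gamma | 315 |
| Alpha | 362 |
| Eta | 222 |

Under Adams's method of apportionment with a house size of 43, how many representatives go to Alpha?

4

Standard divisor 4013/43 ≈ 93.326; standard quotas: Epsilon 10.083, Zeta 3.172, Beta 11.358, Theta 8.754, Gamma 3.375, Alpha 3.879, Eta 2.379.
Rounding up gives 11, 4, 12, 9, 4, 4, 3 = 47 seats, so the divisor must be adjusted.
With modified divisor 103: modified quotas Epsilon 9.136, Zeta 2.874, Beta 10.291, Theta 7.932, Gamma 3.058, Alpha 3.515, Eta 2.155.
Rounding up: Epsilon 10, Zeta 3, Beta 11, Theta 8, Gamma 4, Alpha 4, Eta 3 (total 43).
Alpha receives 4.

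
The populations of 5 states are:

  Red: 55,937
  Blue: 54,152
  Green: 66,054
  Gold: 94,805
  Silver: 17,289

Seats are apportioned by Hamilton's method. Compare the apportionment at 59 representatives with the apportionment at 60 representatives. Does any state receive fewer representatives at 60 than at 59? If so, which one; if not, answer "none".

At 59 seats: Red 11, Blue 11, Green 14, Gold 19, Silver 4.
At 60 seats: Red 12, Blue 11, Green 14, Gold 20, Silver 3.
Silver drops from 4 to 3.

Silver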